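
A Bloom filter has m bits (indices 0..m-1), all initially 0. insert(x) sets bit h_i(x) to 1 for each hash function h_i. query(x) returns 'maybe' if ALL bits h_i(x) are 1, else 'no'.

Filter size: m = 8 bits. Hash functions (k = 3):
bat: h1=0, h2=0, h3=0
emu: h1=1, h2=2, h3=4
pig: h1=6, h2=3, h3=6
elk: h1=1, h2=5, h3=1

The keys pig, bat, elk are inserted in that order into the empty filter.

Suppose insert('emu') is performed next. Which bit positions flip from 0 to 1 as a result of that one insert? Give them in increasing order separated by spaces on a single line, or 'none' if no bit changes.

Answer: 2 4

Derivation:
Start: bits=00000000
After insert 'pig': sets bits 3 6 -> bits=00010010
After insert 'bat': sets bits 0 -> bits=10010010
After insert 'elk': sets bits 1 5 -> bits=11010110
insert 'emu' would touch bits 1 2 4; currently bit1=1, bit2=0, bit4=0
Bits that are 0 among those (would change 0->1): 2 4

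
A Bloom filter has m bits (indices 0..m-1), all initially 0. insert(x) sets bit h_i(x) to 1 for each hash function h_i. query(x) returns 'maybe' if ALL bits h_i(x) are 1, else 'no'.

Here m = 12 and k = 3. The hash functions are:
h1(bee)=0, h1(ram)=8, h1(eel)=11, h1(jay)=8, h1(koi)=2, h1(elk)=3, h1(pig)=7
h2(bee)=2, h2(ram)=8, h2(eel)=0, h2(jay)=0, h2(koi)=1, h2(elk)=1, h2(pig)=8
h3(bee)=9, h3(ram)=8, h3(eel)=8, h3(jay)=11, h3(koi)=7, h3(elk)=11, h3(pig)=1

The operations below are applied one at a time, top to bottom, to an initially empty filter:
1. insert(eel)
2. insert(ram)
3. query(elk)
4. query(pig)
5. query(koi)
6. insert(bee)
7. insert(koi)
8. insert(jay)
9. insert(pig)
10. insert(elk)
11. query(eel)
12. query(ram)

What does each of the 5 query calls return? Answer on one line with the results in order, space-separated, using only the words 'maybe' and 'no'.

Answer: no no no maybe maybe

Derivation:
Start: bits=000000000000
Op 1: insert eel -> sets bits 0 8 11 -> bits=100000001001
Op 2: insert ram -> sets bits 8 -> bits=100000001001
Op 3: query elk -> checks bit1=0, bit3=0, bit11=1 (has a 0) -> no
Op 4: query pig -> checks bit1=0, bit7=0, bit8=1 (has a 0) -> no
Op 5: query koi -> checks bit1=0, bit2=0, bit7=0 (has a 0) -> no
Op 6: insert bee -> sets bits 0 2 9 -> bits=101000001101
Op 7: insert koi -> sets bits 1 2 7 -> bits=111000011101
Op 8: insert jay -> sets bits 0 8 11 -> bits=111000011101
Op 9: insert pig -> sets bits 1 7 8 -> bits=111000011101
Op 10: insert elk -> sets bits 1 3 11 -> bits=111100011101
Op 11: query eel -> checks bit0=1, bit8=1, bit11=1 (all 1) -> maybe
Op 12: query ram -> checks bit8=1 (all 1) -> maybe
Query results in order: no no no maybe maybe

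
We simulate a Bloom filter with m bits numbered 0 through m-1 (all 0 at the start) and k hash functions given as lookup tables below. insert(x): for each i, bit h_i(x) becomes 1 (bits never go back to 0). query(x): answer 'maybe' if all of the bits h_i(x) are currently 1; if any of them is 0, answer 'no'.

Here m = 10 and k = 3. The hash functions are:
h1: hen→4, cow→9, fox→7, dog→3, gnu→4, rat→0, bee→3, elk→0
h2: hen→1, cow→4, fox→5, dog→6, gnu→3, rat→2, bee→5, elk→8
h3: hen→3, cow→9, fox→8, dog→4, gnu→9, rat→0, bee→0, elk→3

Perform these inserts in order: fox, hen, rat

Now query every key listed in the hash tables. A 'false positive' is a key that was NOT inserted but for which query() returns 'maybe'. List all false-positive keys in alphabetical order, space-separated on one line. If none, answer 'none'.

Start: bits=0000000000
After insert 'fox': sets bits 5 7 8 -> bits=0000010110
After insert 'hen': sets bits 1 3 4 -> bits=0101110110
After insert 'rat': sets bits 0 2 -> bits=1111110110
Not inserted: bee cow dog elk gnu — query each against bits=1111110110:
query bee: checks bit0=1, bit3=1, bit5=1 (all 1) -> maybe => FALSE POSITIVE
query cow: checks bit4=1, bit9=0 (has a 0) -> no => not a false positive
query dog: checks bit3=1, bit4=1, bit6=0 (has a 0) -> no => not a false positive
query elk: checks bit0=1, bit3=1, bit8=1 (all 1) -> maybe => FALSE POSITIVE
query gnu: checks bit3=1, bit4=1, bit9=0 (has a 0) -> no => not a false positive
False positives (alphabetical): bee elk

Answer: bee elk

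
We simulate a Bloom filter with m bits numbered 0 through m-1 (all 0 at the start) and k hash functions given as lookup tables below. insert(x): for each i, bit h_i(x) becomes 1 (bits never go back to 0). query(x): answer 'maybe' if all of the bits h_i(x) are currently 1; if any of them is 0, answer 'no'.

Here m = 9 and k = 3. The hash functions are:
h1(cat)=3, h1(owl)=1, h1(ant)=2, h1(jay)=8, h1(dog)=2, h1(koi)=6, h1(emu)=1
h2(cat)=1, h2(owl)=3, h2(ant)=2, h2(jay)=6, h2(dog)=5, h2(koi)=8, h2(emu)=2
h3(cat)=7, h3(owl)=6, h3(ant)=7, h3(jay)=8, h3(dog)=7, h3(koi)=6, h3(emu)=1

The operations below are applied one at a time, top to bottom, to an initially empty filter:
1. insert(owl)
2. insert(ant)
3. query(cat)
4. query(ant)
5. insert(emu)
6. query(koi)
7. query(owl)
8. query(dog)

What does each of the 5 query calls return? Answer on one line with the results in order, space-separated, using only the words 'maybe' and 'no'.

Start: bits=000000000
Op 1: insert owl -> sets bits 1 3 6 -> bits=010100100
Op 2: insert ant -> sets bits 2 7 -> bits=011100110
Op 3: query cat -> checks bit1=1, bit3=1, bit7=1 (all 1) -> maybe
Op 4: query ant -> checks bit2=1, bit7=1 (all 1) -> maybe
Op 5: insert emu -> sets bits 1 2 -> bits=011100110
Op 6: query koi -> checks bit6=1, bit8=0 (has a 0) -> no
Op 7: query owl -> checks bit1=1, bit3=1, bit6=1 (all 1) -> maybe
Op 8: query dog -> checks bit2=1, bit5=0, bit7=1 (has a 0) -> no
Query results in order: maybe maybe no maybe no

Answer: maybe maybe no maybe no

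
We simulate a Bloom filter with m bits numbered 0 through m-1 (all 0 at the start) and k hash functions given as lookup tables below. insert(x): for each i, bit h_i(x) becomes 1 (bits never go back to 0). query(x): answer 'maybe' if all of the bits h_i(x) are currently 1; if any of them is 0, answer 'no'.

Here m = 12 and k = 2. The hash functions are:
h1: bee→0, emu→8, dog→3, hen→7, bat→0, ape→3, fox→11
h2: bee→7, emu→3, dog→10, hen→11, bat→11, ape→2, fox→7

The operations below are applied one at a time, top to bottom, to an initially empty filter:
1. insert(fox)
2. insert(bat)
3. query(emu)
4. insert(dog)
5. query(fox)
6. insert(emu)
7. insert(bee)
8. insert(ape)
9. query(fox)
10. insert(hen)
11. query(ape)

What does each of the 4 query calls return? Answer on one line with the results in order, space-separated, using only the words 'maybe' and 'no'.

Answer: no maybe maybe maybe

Derivation:
Start: bits=000000000000
Op 1: insert fox -> sets bits 7 11 -> bits=000000010001
Op 2: insert bat -> sets bits 0 11 -> bits=100000010001
Op 3: query emu -> checks bit3=0, bit8=0 (has a 0) -> no
Op 4: insert dog -> sets bits 3 10 -> bits=100100010011
Op 5: query fox -> checks bit7=1, bit11=1 (all 1) -> maybe
Op 6: insert emu -> sets bits 3 8 -> bits=100100011011
Op 7: insert bee -> sets bits 0 7 -> bits=100100011011
Op 8: insert ape -> sets bits 2 3 -> bits=101100011011
Op 9: query fox -> checks bit7=1, bit11=1 (all 1) -> maybe
Op 10: insert hen -> sets bits 7 11 -> bits=101100011011
Op 11: query ape -> checks bit2=1, bit3=1 (all 1) -> maybe
Query results in order: no maybe maybe maybe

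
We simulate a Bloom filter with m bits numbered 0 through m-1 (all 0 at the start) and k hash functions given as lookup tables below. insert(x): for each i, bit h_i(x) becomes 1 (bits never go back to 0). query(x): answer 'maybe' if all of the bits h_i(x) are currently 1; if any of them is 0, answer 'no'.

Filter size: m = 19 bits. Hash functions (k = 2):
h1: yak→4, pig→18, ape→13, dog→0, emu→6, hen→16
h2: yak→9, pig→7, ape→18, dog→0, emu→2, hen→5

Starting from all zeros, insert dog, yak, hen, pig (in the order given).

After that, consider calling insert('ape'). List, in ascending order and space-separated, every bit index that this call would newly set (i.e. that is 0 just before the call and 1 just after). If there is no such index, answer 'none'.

Answer: 13

Derivation:
Start: bits=0000000000000000000
After insert 'dog': sets bits 0 -> bits=1000000000000000000
After insert 'yak': sets bits 4 9 -> bits=1000100001000000000
After insert 'hen': sets bits 5 16 -> bits=1000110001000000100
After insert 'pig': sets bits 7 18 -> bits=1000110101000000101
insert 'ape' would touch bits 13 18; currently bit13=0, bit18=1
Bits that are 0 among those (would change 0->1): 13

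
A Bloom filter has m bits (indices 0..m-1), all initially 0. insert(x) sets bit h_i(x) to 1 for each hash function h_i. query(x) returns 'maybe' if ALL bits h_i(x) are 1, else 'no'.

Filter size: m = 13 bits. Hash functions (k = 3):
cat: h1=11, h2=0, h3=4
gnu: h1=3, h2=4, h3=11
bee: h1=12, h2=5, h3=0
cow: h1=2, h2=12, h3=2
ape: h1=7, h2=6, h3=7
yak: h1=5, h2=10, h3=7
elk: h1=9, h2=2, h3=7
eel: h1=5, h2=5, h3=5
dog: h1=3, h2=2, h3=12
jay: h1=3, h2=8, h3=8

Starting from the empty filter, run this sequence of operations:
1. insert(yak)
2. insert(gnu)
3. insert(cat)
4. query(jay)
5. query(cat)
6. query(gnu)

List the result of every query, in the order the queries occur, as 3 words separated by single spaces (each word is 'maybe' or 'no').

Answer: no maybe maybe

Derivation:
Start: bits=0000000000000
Op 1: insert yak -> sets bits 5 7 10 -> bits=0000010100100
Op 2: insert gnu -> sets bits 3 4 11 -> bits=0001110100110
Op 3: insert cat -> sets bits 0 4 11 -> bits=1001110100110
Op 4: query jay -> checks bit3=1, bit8=0 (has a 0) -> no
Op 5: query cat -> checks bit0=1, bit4=1, bit11=1 (all 1) -> maybe
Op 6: query gnu -> checks bit3=1, bit4=1, bit11=1 (all 1) -> maybe
Query results in order: no maybe maybe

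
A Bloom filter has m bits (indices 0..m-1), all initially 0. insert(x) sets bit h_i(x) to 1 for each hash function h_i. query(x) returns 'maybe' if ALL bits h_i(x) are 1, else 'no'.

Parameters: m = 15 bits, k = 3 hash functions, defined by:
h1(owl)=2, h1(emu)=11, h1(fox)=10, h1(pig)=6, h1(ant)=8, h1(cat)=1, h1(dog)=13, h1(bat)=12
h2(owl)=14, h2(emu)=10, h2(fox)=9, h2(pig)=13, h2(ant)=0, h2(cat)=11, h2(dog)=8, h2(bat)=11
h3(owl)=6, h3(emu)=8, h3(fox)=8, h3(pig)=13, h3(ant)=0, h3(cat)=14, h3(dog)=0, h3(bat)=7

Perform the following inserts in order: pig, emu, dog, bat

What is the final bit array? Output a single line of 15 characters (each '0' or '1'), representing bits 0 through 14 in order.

Start: bits=000000000000000
After insert 'pig': sets bits 6 13 -> bits=000000100000010
After insert 'emu': sets bits 8 10 11 -> bits=000000101011010
After insert 'dog': sets bits 0 8 13 -> bits=100000101011010
After insert 'bat': sets bits 7 11 12 -> bits=100000111011110

Answer: 100000111011110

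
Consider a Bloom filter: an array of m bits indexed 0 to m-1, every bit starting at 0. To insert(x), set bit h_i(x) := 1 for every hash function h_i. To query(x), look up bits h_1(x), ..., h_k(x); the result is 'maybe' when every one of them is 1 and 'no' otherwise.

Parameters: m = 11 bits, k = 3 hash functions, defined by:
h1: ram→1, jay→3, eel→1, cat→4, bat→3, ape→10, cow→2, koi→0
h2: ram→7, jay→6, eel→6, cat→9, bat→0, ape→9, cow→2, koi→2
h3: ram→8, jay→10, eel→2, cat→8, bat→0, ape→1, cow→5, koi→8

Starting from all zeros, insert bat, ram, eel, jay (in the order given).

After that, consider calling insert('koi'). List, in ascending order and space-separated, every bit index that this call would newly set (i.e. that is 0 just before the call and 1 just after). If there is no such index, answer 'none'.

Start: bits=00000000000
After insert 'bat': sets bits 0 3 -> bits=10010000000
After insert 'ram': sets bits 1 7 8 -> bits=11010001100
After insert 'eel': sets bits 1 2 6 -> bits=11110011100
After insert 'jay': sets bits 3 6 10 -> bits=11110011101
insert 'koi' would touch bits 0 2 8; currently bit0=1, bit2=1, bit8=1
Bits that are 0 among those (would change 0->1): none

Answer: none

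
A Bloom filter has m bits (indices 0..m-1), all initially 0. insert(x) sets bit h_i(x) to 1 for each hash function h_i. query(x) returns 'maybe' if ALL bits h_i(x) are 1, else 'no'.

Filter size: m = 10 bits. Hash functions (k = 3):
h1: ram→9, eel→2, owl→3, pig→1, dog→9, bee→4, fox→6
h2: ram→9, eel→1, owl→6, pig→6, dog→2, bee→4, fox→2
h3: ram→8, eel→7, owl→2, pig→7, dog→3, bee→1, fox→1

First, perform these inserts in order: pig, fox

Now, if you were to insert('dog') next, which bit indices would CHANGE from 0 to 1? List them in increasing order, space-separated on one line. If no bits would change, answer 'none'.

Start: bits=0000000000
After insert 'pig': sets bits 1 6 7 -> bits=0100001100
After insert 'fox': sets bits 1 2 6 -> bits=0110001100
insert 'dog' would touch bits 2 3 9; currently bit2=1, bit3=0, bit9=0
Bits that are 0 among those (would change 0->1): 3 9

Answer: 3 9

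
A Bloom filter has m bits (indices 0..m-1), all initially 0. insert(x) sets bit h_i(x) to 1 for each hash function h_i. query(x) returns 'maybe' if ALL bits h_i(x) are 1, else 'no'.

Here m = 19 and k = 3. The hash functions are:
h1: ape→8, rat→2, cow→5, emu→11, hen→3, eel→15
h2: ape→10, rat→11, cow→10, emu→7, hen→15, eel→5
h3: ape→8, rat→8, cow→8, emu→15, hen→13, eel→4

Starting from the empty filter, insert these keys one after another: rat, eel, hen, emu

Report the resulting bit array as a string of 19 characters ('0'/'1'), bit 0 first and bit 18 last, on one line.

Answer: 0011110110010101000

Derivation:
Start: bits=0000000000000000000
After insert 'rat': sets bits 2 8 11 -> bits=0010000010010000000
After insert 'eel': sets bits 4 5 15 -> bits=0010110010010001000
After insert 'hen': sets bits 3 13 15 -> bits=0011110010010101000
After insert 'emu': sets bits 7 11 15 -> bits=0011110110010101000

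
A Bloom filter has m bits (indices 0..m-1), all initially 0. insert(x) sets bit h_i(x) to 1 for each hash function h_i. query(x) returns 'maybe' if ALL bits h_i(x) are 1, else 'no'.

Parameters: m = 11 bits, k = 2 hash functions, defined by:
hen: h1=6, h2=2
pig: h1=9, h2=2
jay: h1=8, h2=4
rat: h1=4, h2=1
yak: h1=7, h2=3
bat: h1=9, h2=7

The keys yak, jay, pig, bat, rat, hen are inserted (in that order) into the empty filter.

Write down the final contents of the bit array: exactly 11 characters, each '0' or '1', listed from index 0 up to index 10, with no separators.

Start: bits=00000000000
After insert 'yak': sets bits 3 7 -> bits=00010001000
After insert 'jay': sets bits 4 8 -> bits=00011001100
After insert 'pig': sets bits 2 9 -> bits=00111001110
After insert 'bat': sets bits 7 9 -> bits=00111001110
After insert 'rat': sets bits 1 4 -> bits=01111001110
After insert 'hen': sets bits 2 6 -> bits=01111011110

Answer: 01111011110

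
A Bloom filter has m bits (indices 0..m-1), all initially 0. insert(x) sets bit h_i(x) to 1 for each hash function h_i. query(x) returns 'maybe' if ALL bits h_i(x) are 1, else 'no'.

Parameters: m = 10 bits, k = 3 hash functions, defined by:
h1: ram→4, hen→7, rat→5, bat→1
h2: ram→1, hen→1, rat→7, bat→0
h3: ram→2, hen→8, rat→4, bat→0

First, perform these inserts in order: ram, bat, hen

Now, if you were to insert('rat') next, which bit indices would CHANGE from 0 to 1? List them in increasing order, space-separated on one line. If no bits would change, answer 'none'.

Answer: 5

Derivation:
Start: bits=0000000000
After insert 'ram': sets bits 1 2 4 -> bits=0110100000
After insert 'bat': sets bits 0 1 -> bits=1110100000
After insert 'hen': sets bits 1 7 8 -> bits=1110100110
insert 'rat' would touch bits 4 5 7; currently bit4=1, bit5=0, bit7=1
Bits that are 0 among those (would change 0->1): 5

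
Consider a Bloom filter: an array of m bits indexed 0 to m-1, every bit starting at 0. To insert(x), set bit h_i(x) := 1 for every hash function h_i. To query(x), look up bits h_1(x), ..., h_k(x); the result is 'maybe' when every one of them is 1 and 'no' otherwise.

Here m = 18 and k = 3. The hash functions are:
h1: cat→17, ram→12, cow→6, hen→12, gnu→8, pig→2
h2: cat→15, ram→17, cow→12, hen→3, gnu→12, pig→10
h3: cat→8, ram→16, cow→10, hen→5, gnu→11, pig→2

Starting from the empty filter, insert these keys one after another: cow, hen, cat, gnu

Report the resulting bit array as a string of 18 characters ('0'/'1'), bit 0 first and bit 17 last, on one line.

Answer: 000101101011100101

Derivation:
Start: bits=000000000000000000
After insert 'cow': sets bits 6 10 12 -> bits=000000100010100000
After insert 'hen': sets bits 3 5 12 -> bits=000101100010100000
After insert 'cat': sets bits 8 15 17 -> bits=000101101010100101
After insert 'gnu': sets bits 8 11 12 -> bits=000101101011100101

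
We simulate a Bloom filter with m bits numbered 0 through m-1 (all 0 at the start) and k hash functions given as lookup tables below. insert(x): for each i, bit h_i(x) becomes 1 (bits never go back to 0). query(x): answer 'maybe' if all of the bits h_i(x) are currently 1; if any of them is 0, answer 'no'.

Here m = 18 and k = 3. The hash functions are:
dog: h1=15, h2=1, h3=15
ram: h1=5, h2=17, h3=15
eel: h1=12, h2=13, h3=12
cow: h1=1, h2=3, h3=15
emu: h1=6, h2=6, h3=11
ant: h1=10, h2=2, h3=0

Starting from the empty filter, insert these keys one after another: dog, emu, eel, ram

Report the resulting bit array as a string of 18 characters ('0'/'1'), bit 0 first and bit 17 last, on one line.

Start: bits=000000000000000000
After insert 'dog': sets bits 1 15 -> bits=010000000000000100
After insert 'emu': sets bits 6 11 -> bits=010000100001000100
After insert 'eel': sets bits 12 13 -> bits=010000100001110100
After insert 'ram': sets bits 5 15 17 -> bits=010001100001110101

Answer: 010001100001110101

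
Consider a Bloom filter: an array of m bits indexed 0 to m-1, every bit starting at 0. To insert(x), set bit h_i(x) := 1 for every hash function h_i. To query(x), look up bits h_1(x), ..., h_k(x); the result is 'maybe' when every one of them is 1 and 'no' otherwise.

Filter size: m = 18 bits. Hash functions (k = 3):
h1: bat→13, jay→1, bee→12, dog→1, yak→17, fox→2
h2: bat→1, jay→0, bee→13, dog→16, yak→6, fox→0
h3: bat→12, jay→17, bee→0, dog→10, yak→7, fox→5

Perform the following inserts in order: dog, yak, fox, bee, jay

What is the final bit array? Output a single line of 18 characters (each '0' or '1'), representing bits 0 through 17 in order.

Start: bits=000000000000000000
After insert 'dog': sets bits 1 10 16 -> bits=010000000010000010
After insert 'yak': sets bits 6 7 17 -> bits=010000110010000011
After insert 'fox': sets bits 0 2 5 -> bits=111001110010000011
After insert 'bee': sets bits 0 12 13 -> bits=111001110010110011
After insert 'jay': sets bits 0 1 17 -> bits=111001110010110011

Answer: 111001110010110011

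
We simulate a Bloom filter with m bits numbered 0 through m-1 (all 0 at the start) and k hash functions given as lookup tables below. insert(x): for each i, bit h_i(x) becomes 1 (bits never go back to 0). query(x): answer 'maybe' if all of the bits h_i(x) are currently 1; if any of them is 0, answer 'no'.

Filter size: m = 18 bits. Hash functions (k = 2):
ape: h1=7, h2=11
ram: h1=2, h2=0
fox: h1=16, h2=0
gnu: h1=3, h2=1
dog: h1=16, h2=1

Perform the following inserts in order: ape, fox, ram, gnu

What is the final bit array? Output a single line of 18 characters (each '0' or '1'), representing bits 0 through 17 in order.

Start: bits=000000000000000000
After insert 'ape': sets bits 7 11 -> bits=000000010001000000
After insert 'fox': sets bits 0 16 -> bits=100000010001000010
After insert 'ram': sets bits 0 2 -> bits=101000010001000010
After insert 'gnu': sets bits 1 3 -> bits=111100010001000010

Answer: 111100010001000010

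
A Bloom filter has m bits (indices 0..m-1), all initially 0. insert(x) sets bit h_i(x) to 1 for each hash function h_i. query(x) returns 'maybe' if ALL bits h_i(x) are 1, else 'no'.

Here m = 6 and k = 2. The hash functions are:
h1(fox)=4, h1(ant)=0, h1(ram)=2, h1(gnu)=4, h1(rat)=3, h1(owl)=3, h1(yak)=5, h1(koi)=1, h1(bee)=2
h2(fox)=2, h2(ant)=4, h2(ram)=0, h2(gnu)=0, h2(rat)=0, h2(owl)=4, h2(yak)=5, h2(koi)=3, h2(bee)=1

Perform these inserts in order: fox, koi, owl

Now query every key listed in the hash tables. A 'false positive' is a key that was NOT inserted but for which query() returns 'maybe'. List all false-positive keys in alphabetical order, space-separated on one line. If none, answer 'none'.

Answer: bee

Derivation:
Start: bits=000000
After insert 'fox': sets bits 2 4 -> bits=001010
After insert 'koi': sets bits 1 3 -> bits=011110
After insert 'owl': sets bits 3 4 -> bits=011110
Not inserted: ant bee gnu ram rat yak — query each against bits=011110:
query ant: checks bit0=0, bit4=1 (has a 0) -> no => not a false positive
query bee: checks bit1=1, bit2=1 (all 1) -> maybe => FALSE POSITIVE
query gnu: checks bit0=0, bit4=1 (has a 0) -> no => not a false positive
query ram: checks bit0=0, bit2=1 (has a 0) -> no => not a false positive
query rat: checks bit0=0, bit3=1 (has a 0) -> no => not a false positive
query yak: checks bit5=0 (has a 0) -> no => not a false positive
False positives (alphabetical): bee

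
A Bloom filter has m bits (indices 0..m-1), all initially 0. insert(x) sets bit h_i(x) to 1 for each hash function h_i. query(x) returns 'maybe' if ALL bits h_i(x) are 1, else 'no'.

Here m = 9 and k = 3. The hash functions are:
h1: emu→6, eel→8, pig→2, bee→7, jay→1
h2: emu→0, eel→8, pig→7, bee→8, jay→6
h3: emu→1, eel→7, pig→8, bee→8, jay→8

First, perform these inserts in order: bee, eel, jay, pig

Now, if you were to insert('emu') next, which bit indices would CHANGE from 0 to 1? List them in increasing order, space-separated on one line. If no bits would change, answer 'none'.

Answer: 0

Derivation:
Start: bits=000000000
After insert 'bee': sets bits 7 8 -> bits=000000011
After insert 'eel': sets bits 7 8 -> bits=000000011
After insert 'jay': sets bits 1 6 8 -> bits=010000111
After insert 'pig': sets bits 2 7 8 -> bits=011000111
insert 'emu' would touch bits 0 1 6; currently bit0=0, bit1=1, bit6=1
Bits that are 0 among those (would change 0->1): 0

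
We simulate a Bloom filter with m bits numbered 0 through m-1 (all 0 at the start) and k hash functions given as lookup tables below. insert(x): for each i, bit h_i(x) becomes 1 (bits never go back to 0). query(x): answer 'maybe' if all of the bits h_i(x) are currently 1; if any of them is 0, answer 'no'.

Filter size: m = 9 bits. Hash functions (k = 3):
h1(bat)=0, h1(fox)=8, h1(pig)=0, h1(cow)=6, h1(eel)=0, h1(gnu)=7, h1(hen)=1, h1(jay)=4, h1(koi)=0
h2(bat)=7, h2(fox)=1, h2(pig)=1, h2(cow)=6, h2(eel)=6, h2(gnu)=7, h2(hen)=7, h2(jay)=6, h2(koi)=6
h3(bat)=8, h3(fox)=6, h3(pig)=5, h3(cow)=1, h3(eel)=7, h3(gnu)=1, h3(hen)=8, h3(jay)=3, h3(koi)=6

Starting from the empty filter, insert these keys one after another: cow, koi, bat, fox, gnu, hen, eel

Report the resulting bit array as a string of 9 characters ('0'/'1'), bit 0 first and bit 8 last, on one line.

Start: bits=000000000
After insert 'cow': sets bits 1 6 -> bits=010000100
After insert 'koi': sets bits 0 6 -> bits=110000100
After insert 'bat': sets bits 0 7 8 -> bits=110000111
After insert 'fox': sets bits 1 6 8 -> bits=110000111
After insert 'gnu': sets bits 1 7 -> bits=110000111
After insert 'hen': sets bits 1 7 8 -> bits=110000111
After insert 'eel': sets bits 0 6 7 -> bits=110000111

Answer: 110000111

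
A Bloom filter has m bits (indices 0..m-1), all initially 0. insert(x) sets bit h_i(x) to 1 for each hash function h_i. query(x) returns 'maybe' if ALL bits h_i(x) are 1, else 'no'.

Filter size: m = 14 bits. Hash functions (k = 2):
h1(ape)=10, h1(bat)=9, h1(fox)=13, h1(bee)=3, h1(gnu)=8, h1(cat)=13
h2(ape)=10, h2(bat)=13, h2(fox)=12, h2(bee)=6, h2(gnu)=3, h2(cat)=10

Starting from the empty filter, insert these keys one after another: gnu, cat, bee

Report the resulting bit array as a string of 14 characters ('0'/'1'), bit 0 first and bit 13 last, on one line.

Answer: 00010010101001

Derivation:
Start: bits=00000000000000
After insert 'gnu': sets bits 3 8 -> bits=00010000100000
After insert 'cat': sets bits 10 13 -> bits=00010000101001
After insert 'bee': sets bits 3 6 -> bits=00010010101001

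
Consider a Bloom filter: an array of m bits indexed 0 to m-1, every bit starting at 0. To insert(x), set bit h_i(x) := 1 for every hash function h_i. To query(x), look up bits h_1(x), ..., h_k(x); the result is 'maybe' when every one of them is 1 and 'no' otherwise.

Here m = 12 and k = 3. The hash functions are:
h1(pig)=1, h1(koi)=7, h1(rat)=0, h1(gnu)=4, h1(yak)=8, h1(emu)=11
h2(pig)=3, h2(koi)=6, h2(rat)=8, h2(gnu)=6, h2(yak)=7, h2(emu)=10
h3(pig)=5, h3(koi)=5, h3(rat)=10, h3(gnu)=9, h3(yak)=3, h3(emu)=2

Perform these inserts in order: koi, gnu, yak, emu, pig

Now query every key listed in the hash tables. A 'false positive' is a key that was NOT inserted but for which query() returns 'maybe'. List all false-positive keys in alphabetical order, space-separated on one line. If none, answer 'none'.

Answer: none

Derivation:
Start: bits=000000000000
After insert 'koi': sets bits 5 6 7 -> bits=000001110000
After insert 'gnu': sets bits 4 6 9 -> bits=000011110100
After insert 'yak': sets bits 3 7 8 -> bits=000111111100
After insert 'emu': sets bits 2 10 11 -> bits=001111111111
After insert 'pig': sets bits 1 3 5 -> bits=011111111111
Not inserted: rat — query each against bits=011111111111:
query rat: checks bit0=0, bit8=1, bit10=1 (has a 0) -> no => not a false positive
False positives (alphabetical): none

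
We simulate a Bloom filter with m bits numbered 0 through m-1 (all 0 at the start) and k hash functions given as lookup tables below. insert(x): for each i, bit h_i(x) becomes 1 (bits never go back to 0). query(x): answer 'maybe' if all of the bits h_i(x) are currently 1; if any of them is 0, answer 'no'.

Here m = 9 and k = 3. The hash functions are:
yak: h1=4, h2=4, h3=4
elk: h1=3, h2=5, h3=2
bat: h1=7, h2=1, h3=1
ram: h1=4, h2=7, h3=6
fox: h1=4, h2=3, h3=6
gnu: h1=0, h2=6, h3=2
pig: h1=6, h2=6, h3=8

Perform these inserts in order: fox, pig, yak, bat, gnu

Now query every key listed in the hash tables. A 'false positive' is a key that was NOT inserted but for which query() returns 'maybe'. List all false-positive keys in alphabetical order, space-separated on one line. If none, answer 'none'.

Start: bits=000000000
After insert 'fox': sets bits 3 4 6 -> bits=000110100
After insert 'pig': sets bits 6 8 -> bits=000110101
After insert 'yak': sets bits 4 -> bits=000110101
After insert 'bat': sets bits 1 7 -> bits=010110111
After insert 'gnu': sets bits 0 2 6 -> bits=111110111
Not inserted: elk ram — query each against bits=111110111:
query elk: checks bit2=1, bit3=1, bit5=0 (has a 0) -> no => not a false positive
query ram: checks bit4=1, bit6=1, bit7=1 (all 1) -> maybe => FALSE POSITIVE
False positives (alphabetical): ram

Answer: ram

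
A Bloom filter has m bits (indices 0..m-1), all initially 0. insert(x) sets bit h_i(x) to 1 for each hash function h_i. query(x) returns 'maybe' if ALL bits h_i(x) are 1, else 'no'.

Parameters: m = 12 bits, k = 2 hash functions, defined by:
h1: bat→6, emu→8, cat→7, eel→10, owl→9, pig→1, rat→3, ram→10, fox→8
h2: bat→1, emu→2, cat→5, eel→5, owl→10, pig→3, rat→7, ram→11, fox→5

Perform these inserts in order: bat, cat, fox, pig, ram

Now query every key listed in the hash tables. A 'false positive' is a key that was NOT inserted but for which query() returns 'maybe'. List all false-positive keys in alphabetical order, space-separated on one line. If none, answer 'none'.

Answer: eel rat

Derivation:
Start: bits=000000000000
After insert 'bat': sets bits 1 6 -> bits=010000100000
After insert 'cat': sets bits 5 7 -> bits=010001110000
After insert 'fox': sets bits 5 8 -> bits=010001111000
After insert 'pig': sets bits 1 3 -> bits=010101111000
After insert 'ram': sets bits 10 11 -> bits=010101111011
Not inserted: eel emu owl rat — query each against bits=010101111011:
query eel: checks bit5=1, bit10=1 (all 1) -> maybe => FALSE POSITIVE
query emu: checks bit2=0, bit8=1 (has a 0) -> no => not a false positive
query owl: checks bit9=0, bit10=1 (has a 0) -> no => not a false positive
query rat: checks bit3=1, bit7=1 (all 1) -> maybe => FALSE POSITIVE
False positives (alphabetical): eel rat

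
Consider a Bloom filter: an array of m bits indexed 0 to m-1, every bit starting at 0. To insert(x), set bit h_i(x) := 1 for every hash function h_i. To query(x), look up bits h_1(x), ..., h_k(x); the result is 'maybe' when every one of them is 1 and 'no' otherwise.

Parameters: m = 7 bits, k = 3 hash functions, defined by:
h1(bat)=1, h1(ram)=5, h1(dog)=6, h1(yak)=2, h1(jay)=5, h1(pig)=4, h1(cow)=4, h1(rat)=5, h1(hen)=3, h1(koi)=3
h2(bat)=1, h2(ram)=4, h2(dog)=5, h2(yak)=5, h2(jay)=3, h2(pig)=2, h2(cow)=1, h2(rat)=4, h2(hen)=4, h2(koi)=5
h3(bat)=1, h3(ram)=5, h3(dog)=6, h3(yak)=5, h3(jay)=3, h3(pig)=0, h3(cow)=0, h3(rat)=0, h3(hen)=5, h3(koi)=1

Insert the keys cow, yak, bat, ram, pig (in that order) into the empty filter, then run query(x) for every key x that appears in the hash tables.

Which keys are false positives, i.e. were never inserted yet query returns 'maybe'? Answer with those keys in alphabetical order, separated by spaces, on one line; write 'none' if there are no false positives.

Answer: rat

Derivation:
Start: bits=0000000
After insert 'cow': sets bits 0 1 4 -> bits=1100100
After insert 'yak': sets bits 2 5 -> bits=1110110
After insert 'bat': sets bits 1 -> bits=1110110
After insert 'ram': sets bits 4 5 -> bits=1110110
After insert 'pig': sets bits 0 2 4 -> bits=1110110
Not inserted: dog hen jay koi rat — query each against bits=1110110:
query dog: checks bit5=1, bit6=0 (has a 0) -> no => not a false positive
query hen: checks bit3=0, bit4=1, bit5=1 (has a 0) -> no => not a false positive
query jay: checks bit3=0, bit5=1 (has a 0) -> no => not a false positive
query koi: checks bit1=1, bit3=0, bit5=1 (has a 0) -> no => not a false positive
query rat: checks bit0=1, bit4=1, bit5=1 (all 1) -> maybe => FALSE POSITIVE
False positives (alphabetical): rat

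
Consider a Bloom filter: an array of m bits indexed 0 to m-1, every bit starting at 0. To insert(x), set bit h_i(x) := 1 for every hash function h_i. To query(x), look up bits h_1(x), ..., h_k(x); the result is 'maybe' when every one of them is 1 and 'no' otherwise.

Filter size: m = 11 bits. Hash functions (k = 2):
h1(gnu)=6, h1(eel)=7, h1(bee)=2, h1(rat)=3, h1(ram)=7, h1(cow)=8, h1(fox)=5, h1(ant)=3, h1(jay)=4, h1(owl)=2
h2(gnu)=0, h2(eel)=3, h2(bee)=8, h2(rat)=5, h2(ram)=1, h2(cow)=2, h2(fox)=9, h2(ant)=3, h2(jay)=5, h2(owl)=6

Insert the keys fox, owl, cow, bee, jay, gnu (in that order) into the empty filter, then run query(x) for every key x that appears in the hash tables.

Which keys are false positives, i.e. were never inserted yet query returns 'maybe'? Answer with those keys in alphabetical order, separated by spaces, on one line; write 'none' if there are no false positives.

Answer: none

Derivation:
Start: bits=00000000000
After insert 'fox': sets bits 5 9 -> bits=00000100010
After insert 'owl': sets bits 2 6 -> bits=00100110010
After insert 'cow': sets bits 2 8 -> bits=00100110110
After insert 'bee': sets bits 2 8 -> bits=00100110110
After insert 'jay': sets bits 4 5 -> bits=00101110110
After insert 'gnu': sets bits 0 6 -> bits=10101110110
Not inserted: ant eel ram rat — query each against bits=10101110110:
query ant: checks bit3=0 (has a 0) -> no => not a false positive
query eel: checks bit3=0, bit7=0 (has a 0) -> no => not a false positive
query ram: checks bit1=0, bit7=0 (has a 0) -> no => not a false positive
query rat: checks bit3=0, bit5=1 (has a 0) -> no => not a false positive
False positives (alphabetical): none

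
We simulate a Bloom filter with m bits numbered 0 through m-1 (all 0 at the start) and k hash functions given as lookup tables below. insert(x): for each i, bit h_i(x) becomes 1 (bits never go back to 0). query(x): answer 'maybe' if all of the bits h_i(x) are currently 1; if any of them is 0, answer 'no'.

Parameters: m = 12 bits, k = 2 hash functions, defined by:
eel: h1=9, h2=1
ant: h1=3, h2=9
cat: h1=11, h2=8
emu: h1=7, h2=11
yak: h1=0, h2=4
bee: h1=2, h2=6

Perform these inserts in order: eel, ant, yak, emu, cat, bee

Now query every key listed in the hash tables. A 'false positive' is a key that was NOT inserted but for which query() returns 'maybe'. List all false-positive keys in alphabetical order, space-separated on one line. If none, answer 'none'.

Start: bits=000000000000
After insert 'eel': sets bits 1 9 -> bits=010000000100
After insert 'ant': sets bits 3 9 -> bits=010100000100
After insert 'yak': sets bits 0 4 -> bits=110110000100
After insert 'emu': sets bits 7 11 -> bits=110110010101
After insert 'cat': sets bits 8 11 -> bits=110110011101
After insert 'bee': sets bits 2 6 -> bits=111110111101
Not inserted: (none) — query each against bits=111110111101:
False positives (alphabetical): none

Answer: none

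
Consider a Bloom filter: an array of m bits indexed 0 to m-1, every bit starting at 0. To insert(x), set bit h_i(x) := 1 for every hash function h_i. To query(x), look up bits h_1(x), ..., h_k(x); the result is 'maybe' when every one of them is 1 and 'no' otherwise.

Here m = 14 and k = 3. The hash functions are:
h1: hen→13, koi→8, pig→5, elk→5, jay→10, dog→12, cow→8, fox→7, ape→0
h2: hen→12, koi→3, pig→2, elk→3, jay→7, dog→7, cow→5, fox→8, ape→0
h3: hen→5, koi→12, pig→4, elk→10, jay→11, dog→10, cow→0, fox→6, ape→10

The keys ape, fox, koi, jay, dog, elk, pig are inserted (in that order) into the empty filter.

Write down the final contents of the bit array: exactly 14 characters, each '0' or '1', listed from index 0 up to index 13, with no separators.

Answer: 10111111101110

Derivation:
Start: bits=00000000000000
After insert 'ape': sets bits 0 10 -> bits=10000000001000
After insert 'fox': sets bits 6 7 8 -> bits=10000011101000
After insert 'koi': sets bits 3 8 12 -> bits=10010011101010
After insert 'jay': sets bits 7 10 11 -> bits=10010011101110
After insert 'dog': sets bits 7 10 12 -> bits=10010011101110
After insert 'elk': sets bits 3 5 10 -> bits=10010111101110
After insert 'pig': sets bits 2 4 5 -> bits=10111111101110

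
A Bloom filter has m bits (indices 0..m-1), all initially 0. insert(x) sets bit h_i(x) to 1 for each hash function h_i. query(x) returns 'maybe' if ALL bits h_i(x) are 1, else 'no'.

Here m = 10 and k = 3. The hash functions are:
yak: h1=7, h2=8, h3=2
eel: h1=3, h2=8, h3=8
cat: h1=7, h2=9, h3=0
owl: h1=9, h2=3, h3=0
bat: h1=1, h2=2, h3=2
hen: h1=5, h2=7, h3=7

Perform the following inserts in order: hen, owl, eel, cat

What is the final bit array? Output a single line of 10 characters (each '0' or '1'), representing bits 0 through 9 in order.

Start: bits=0000000000
After insert 'hen': sets bits 5 7 -> bits=0000010100
After insert 'owl': sets bits 0 3 9 -> bits=1001010101
After insert 'eel': sets bits 3 8 -> bits=1001010111
After insert 'cat': sets bits 0 7 9 -> bits=1001010111

Answer: 1001010111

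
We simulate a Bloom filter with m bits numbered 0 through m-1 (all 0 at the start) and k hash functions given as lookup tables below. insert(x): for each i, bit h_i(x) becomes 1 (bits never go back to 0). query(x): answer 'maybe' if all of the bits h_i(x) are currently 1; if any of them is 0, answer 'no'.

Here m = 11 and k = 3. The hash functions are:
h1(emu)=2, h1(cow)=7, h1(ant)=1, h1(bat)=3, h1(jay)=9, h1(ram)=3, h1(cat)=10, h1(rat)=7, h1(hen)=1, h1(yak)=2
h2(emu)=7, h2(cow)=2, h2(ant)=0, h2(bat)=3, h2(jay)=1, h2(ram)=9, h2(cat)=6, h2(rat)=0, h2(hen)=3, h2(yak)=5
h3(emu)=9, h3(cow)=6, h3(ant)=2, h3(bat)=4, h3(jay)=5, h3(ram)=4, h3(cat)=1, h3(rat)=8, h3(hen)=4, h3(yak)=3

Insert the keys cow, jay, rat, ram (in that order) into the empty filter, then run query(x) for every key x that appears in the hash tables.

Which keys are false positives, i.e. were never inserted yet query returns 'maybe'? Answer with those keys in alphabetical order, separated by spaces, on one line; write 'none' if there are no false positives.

Answer: ant bat emu hen yak

Derivation:
Start: bits=00000000000
After insert 'cow': sets bits 2 6 7 -> bits=00100011000
After insert 'jay': sets bits 1 5 9 -> bits=01100111010
After insert 'rat': sets bits 0 7 8 -> bits=11100111110
After insert 'ram': sets bits 3 4 9 -> bits=11111111110
Not inserted: ant bat cat emu hen yak — query each against bits=11111111110:
query ant: checks bit0=1, bit1=1, bit2=1 (all 1) -> maybe => FALSE POSITIVE
query bat: checks bit3=1, bit4=1 (all 1) -> maybe => FALSE POSITIVE
query cat: checks bit1=1, bit6=1, bit10=0 (has a 0) -> no => not a false positive
query emu: checks bit2=1, bit7=1, bit9=1 (all 1) -> maybe => FALSE POSITIVE
query hen: checks bit1=1, bit3=1, bit4=1 (all 1) -> maybe => FALSE POSITIVE
query yak: checks bit2=1, bit3=1, bit5=1 (all 1) -> maybe => FALSE POSITIVE
False positives (alphabetical): ant bat emu hen yak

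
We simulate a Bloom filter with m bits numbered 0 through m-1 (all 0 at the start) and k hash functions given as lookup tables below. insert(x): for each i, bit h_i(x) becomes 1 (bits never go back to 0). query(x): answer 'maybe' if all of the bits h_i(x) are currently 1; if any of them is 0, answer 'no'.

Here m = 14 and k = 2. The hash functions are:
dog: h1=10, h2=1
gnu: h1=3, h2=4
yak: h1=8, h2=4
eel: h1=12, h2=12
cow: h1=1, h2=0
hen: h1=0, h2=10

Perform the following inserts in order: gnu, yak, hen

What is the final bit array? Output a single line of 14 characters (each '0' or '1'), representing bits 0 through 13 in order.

Start: bits=00000000000000
After insert 'gnu': sets bits 3 4 -> bits=00011000000000
After insert 'yak': sets bits 4 8 -> bits=00011000100000
After insert 'hen': sets bits 0 10 -> bits=10011000101000

Answer: 10011000101000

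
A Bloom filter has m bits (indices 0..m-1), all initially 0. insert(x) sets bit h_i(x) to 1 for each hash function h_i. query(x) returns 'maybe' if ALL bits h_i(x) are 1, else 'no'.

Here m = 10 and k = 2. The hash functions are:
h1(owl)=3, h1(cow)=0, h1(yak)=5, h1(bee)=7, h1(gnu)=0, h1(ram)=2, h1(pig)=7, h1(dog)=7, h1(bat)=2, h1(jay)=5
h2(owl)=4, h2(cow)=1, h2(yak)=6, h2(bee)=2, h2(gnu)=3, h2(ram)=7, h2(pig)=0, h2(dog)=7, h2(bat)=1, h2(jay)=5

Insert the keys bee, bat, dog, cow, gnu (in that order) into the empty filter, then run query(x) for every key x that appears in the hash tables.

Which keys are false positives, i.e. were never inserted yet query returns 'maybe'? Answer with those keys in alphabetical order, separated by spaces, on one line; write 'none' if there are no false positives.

Start: bits=0000000000
After insert 'bee': sets bits 2 7 -> bits=0010000100
After insert 'bat': sets bits 1 2 -> bits=0110000100
After insert 'dog': sets bits 7 -> bits=0110000100
After insert 'cow': sets bits 0 1 -> bits=1110000100
After insert 'gnu': sets bits 0 3 -> bits=1111000100
Not inserted: jay owl pig ram yak — query each against bits=1111000100:
query jay: checks bit5=0 (has a 0) -> no => not a false positive
query owl: checks bit3=1, bit4=0 (has a 0) -> no => not a false positive
query pig: checks bit0=1, bit7=1 (all 1) -> maybe => FALSE POSITIVE
query ram: checks bit2=1, bit7=1 (all 1) -> maybe => FALSE POSITIVE
query yak: checks bit5=0, bit6=0 (has a 0) -> no => not a false positive
False positives (alphabetical): pig ram

Answer: pig ram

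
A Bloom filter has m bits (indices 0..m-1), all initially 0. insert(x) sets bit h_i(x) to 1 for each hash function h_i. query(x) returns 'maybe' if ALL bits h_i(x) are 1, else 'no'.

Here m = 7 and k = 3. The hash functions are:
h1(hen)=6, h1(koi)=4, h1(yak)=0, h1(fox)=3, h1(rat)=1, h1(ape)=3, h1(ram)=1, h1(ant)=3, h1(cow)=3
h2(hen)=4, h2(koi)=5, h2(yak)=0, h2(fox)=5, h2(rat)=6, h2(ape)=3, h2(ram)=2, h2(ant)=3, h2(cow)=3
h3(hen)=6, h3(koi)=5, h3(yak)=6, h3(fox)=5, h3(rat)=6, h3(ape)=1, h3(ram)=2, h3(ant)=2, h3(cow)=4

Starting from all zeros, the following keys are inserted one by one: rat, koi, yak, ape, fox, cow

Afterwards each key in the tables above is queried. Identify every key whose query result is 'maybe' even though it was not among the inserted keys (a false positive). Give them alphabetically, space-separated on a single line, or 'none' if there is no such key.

Answer: hen

Derivation:
Start: bits=0000000
After insert 'rat': sets bits 1 6 -> bits=0100001
After insert 'koi': sets bits 4 5 -> bits=0100111
After insert 'yak': sets bits 0 6 -> bits=1100111
After insert 'ape': sets bits 1 3 -> bits=1101111
After insert 'fox': sets bits 3 5 -> bits=1101111
After insert 'cow': sets bits 3 4 -> bits=1101111
Not inserted: ant hen ram — query each against bits=1101111:
query ant: checks bit2=0, bit3=1 (has a 0) -> no => not a false positive
query hen: checks bit4=1, bit6=1 (all 1) -> maybe => FALSE POSITIVE
query ram: checks bit1=1, bit2=0 (has a 0) -> no => not a false positive
False positives (alphabetical): hen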